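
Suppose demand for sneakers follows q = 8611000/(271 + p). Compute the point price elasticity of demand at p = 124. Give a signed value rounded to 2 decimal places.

-0.31

dq/dp = −8611000/(271 + p)² = -55.1899. At p = 124, q = 21800.
Ed = (dq/dp)·(p/q) = (-55.1899) × (124/21800) = -0.3139…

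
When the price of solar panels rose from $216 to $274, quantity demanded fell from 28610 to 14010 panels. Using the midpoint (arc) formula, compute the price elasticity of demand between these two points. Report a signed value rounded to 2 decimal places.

%ΔQ = (14010 − 28610) / [(28610 + 14010)/2] = -14600/21310 = -0.685124…
%ΔP = (274 − 216) / [(216 + 274)/2] = 58/245 = 0.236734…
Arc Ed = %ΔQ / %ΔP = (-14600/21310) / (58/245) = -2.8940…

-2.89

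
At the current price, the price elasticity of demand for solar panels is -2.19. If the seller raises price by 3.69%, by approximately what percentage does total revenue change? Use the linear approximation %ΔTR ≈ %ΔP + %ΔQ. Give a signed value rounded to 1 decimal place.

-4.4%

%ΔQ ≈ Ed × %ΔP = (-2.19) × (+3.69%) = -8.0811%
%ΔTR ≈ %ΔP + %ΔQ = (+3.69%) + (-8.0811%) = -4.3911%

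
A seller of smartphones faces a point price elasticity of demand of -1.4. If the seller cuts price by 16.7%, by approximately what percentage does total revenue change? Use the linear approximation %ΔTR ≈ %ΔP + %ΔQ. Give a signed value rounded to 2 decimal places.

%ΔQ ≈ Ed × %ΔP = (-1.4) × (-16.7%) = +23.3800%
%ΔTR ≈ %ΔP + %ΔQ = (-16.7%) + (+23.3800%) = +6.6800%

+6.68%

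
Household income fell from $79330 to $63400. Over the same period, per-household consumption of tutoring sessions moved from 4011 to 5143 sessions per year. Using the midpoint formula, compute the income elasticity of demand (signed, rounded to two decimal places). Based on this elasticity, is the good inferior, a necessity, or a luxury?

-1.11; inferior

%ΔQ = (5143 − 4011)/[( 4011 + 5143)/2] = 1132/4577 = 0.247323…
%ΔIncome = (63400 − 79330)/[( 79330 + 63400)/2] = -15930/71365 = -0.223218…
E_income = (1132/4577) / (-15930/71365) = -1.1079…
E_income < 0 ⇒ inferior good.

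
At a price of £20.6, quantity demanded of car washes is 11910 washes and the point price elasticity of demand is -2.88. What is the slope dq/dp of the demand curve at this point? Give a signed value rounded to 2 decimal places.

Ed = (dq/dp)·(p/q) ⇒ dq/dp = Ed·q/p = (-2.88)·11910/20.6 = -1665.0873…

-1665.09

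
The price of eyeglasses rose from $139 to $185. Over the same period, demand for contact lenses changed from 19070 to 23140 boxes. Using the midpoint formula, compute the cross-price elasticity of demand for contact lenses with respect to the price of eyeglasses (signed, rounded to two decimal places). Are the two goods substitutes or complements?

%ΔQ_{contact lenses} = (23140 − 19070)/avg = 4070/21105 = 0.192845…
%ΔP_{eyeglasses} = (185 − 139)/avg = 46/162 = 0.283950…
E_cross = (4070/21105) / (46/162) = 0.6791…
E_cross > 0 ⇒ the goods are substitutes.

0.68; substitutes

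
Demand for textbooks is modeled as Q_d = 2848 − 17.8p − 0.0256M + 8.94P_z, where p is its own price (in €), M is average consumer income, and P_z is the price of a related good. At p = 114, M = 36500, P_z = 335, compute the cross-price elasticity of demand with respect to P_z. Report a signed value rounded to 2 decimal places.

At the given values, Q_d = 2848 − 17.8(114) − 0.0256(36500) + 8.94(335) = 2879.3.
∂Q_d/∂P_z = 8.94.
E = (8.94) × (335/2879.3) = 1.0401…

1.04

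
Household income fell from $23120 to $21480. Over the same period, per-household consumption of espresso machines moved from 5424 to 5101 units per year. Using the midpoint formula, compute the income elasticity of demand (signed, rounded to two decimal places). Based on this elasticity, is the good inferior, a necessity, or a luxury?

0.83; necessity

%ΔQ = (5101 − 5424)/[( 5424 + 5101)/2] = -323/5262.5 = -0.061377…
%ΔIncome = (21480 − 23120)/[( 23120 + 21480)/2] = -1640/22300 = -0.073542…
E_income = (-323/5262.5) / (-1640/22300) = 0.8345…
0 < E_income < 1 ⇒ normal good, necessity.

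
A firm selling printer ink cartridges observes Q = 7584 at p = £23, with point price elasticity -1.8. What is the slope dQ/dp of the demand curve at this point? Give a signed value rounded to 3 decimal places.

-593.530

Ed = (dQ/dp)·(p/Q) ⇒ dQ/dp = Ed·Q/p = (-1.8)·7584/23 = -593.53043…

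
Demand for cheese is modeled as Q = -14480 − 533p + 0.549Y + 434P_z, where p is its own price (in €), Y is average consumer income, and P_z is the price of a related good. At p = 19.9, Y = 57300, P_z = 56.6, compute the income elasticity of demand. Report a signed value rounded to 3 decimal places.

1.017

At the given values, Q = -14480 − 533(19.9) + 0.549(57300) + 434(56.6) = 30935.4.
∂Q/∂Y = 0.549.
E = (0.549) × (57300/30935.4) = 1.01688…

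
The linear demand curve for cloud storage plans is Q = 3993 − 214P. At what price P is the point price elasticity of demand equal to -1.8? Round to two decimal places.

Ed = −214P/(3993 − 214P). Set this equal to -1.8:
214P = 1.8·(3993 − 214P) ⇒ 214P(1 + 1.8) = 1.8·3993
P = 1.8·3993 / (214·2.8) = 11.9949…

11.99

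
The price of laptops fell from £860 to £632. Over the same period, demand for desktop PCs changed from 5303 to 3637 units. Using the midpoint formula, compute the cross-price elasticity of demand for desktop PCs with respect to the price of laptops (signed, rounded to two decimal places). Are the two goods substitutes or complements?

%ΔQ_{desktop PCs} = (3637 − 5303)/avg = -1666/4470 = -0.372706…
%ΔP_{laptops} = (632 − 860)/avg = -228/746 = -0.305630…
E_cross = (-1666/4470) / (-228/746) = 1.2194…
E_cross > 0 ⇒ the goods are substitutes.

1.22; substitutes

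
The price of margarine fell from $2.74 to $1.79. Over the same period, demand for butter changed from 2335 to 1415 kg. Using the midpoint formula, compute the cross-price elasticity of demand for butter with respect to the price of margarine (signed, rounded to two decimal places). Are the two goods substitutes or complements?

1.17; substitutes

%ΔQ_{butter} = (1415 − 2335)/avg = -920/1875 = -0.490666…
%ΔP_{margarine} = (1.79 − 2.74)/avg = -0.95/2.265 = -0.419426…
E_cross = (-920/1875) / (-0.95/2.265) = 1.1698…
E_cross > 0 ⇒ the goods are substitutes.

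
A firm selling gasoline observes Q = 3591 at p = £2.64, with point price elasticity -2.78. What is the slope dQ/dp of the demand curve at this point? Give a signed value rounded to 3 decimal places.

-3781.432

Ed = (dQ/dp)·(p/Q) ⇒ dQ/dp = Ed·Q/p = (-2.78)·3591/2.64 = -3781.43181…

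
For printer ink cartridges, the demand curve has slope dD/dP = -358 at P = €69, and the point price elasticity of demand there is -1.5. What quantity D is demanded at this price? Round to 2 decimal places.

16468.00

Ed = (dD/dP)·(P/D) ⇒ D = (dD/dP)·P/Ed = (-358)·69/(-1.5) = 16468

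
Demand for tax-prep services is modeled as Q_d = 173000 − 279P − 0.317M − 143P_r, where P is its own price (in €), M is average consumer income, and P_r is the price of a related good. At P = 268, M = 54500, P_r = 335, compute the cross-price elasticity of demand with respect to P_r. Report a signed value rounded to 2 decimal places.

-1.45

At the given values, Q_d = 173000 − 279(268) − 0.317(54500) − 143(335) = 33046.5.
∂Q_d/∂P_r = -143.
E = (-143) × (335/33046.5) = -1.4496…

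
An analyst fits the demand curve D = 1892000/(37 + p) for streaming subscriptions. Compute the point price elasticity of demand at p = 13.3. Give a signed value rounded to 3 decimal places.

dD/dp = −1892000/(37 + p)² = -747.799. At p = 13.3, D = 37614.3.
Ed = (dD/dp)·(p/D) = (-747.799) × (13.3/37614.3) = -0.26441…

-0.264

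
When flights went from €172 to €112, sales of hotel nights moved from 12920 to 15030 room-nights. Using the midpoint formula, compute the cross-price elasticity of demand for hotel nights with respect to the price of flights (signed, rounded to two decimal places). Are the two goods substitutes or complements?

%ΔQ_{hotel nights} = (15030 − 12920)/avg = 2110/13975 = 0.150983…
%ΔP_{flights} = (112 − 172)/avg = -60/142 = -0.422535…
E_cross = (2110/13975) / (-60/142) = -0.3573…
E_cross < 0 ⇒ the goods are complements.

-0.36; complements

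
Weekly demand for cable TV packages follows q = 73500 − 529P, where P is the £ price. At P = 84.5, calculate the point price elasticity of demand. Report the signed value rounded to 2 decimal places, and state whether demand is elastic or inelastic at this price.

-1.55; elastic

dq/dP = −529. At P = 84.5, q = 73500 − 529(84.5) = 28799.5.
Ed = (dq/dP)·(P/q) = −529 × (84.5/28799.5) = -1.5521…
|Ed| = 1.55 > 1, so demand is elastic.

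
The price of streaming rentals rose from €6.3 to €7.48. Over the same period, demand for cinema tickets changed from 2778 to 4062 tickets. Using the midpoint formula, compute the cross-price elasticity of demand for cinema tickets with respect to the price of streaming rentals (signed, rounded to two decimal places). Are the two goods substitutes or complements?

%ΔQ_{cinema tickets} = (4062 − 2778)/avg = 1284/3420 = 0.375438…
%ΔP_{streaming rentals} = (7.48 − 6.3)/avg = 1.18/6.89 = 0.171262…
E_cross = (1284/3420) / (1.18/6.89) = 2.1921…
E_cross > 0 ⇒ the goods are substitutes.

2.19; substitutes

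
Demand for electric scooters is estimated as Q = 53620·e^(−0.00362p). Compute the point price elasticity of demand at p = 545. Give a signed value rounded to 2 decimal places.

-1.97

dQ/dp = −0.00362·Q = -26.9908. At p = 545, Q = 7456.02.
Ed = (dQ/dp)·(p/Q) = (-26.9908) × (545/7456.02) = -1.9729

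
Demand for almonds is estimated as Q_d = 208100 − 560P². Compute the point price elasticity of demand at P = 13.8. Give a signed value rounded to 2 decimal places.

dQ_d/dP = −2·560·P = -15456. At P = 13.8, Q_d = 101453.6.
Ed = (dQ_d/dP)·(P/Q_d) = (-15456) × (13.8/101453.6) = -2.1023…

-2.10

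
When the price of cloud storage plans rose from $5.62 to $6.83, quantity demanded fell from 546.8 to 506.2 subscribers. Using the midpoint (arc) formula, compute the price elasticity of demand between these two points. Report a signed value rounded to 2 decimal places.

-0.40

%ΔQ = (506.2 − 546.8) / [(546.8 + 506.2)/2] = -40.6/526.5 = -0.077113…
%ΔP = (6.83 − 5.62) / [(5.62 + 6.83)/2] = 1.21/6.225 = 0.194377…
Arc Ed = %ΔQ / %ΔP = (-40.6/526.5) / (1.21/6.225) = -0.3967…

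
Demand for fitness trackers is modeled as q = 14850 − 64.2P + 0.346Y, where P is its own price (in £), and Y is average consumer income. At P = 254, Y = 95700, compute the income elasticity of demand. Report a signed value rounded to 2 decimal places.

1.05

At the given values, q = 14850 − 64.2(254) + 0.346(95700) = 31655.4.
∂q/∂Y = 0.346.
E = (0.346) × (95700/31655.4) = 1.0460…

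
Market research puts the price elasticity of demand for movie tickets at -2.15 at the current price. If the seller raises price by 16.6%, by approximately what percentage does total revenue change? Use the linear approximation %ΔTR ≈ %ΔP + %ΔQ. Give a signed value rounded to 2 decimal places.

%ΔQ ≈ Ed × %ΔP = (-2.15) × (+16.6%) = -35.6900%
%ΔTR ≈ %ΔP + %ΔQ = (+16.6%) + (-35.6900%) = -19.0900%

-19.09%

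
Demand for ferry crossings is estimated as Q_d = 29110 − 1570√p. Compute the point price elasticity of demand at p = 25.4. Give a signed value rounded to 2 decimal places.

-0.19

dQ_d/dp = −1570/(2√p) = -155.759. At p = 25.4, Q_d = 21197.4.
Ed = (dQ_d/dp)·(p/Q_d) = (-155.759) × (25.4/21197.4) = -0.1866…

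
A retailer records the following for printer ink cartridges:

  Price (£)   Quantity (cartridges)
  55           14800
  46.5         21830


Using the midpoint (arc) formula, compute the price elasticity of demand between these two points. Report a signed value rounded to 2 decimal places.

%ΔQ = (21830 − 14800) / [(14800 + 21830)/2] = 7030/18315 = 0.383838…
%ΔP = (46.5 − 55) / [(55 + 46.5)/2] = -8.5/50.75 = -0.167487…
Arc Ed = %ΔQ / %ΔP = (7030/18315) / (-8.5/50.75) = -2.2917…

-2.29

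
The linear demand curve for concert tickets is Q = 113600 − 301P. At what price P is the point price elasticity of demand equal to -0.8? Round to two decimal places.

167.74

Ed = −301P/(113600 − 301P). Set this equal to -0.8:
301P = 0.8·(113600 − 301P) ⇒ 301P(1 + 0.8) = 0.8·113600
P = 0.8·113600 / (301·1.8) = 167.7371…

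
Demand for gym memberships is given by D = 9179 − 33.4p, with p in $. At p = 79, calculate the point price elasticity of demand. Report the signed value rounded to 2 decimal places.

dD/dp = −33.4. At p = 79, D = 9179 − 33.4(79) = 6540.4.
Ed = (dD/dp)·(p/D) = −33.4 × (79/6540.4) = -0.4034…

-0.40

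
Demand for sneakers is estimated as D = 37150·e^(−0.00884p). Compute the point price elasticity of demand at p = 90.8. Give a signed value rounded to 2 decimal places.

dD/dp = −0.00884·D = -147.169. At p = 90.8, D = 16648.
Ed = (dD/dp)·(p/D) = (-147.169) × (90.8/16648) = -0.8026…

-0.80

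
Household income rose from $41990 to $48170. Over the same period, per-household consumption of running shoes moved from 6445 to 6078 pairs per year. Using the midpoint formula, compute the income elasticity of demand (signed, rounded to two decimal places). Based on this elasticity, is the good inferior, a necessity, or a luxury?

%ΔQ = (6078 − 6445)/[( 6445 + 6078)/2] = -367/6261.5 = -0.058612…
%ΔIncome = (48170 − 41990)/[( 41990 + 48170)/2] = 6180/45080 = 0.137089…
E_income = (-367/6261.5) / (6180/45080) = -0.4275…
E_income < 0 ⇒ inferior good.

-0.43; inferior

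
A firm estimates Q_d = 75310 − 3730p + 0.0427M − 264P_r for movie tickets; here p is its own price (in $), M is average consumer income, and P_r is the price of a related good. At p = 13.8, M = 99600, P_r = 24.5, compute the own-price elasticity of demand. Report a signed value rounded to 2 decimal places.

-2.38

At the given values, Q_d = 75310 − 3730(13.8) + 0.0427(99600) − 264(24.5) = 21620.92.
∂Q_d/∂p = −3730.
E = (-3730) × (13.8/21620.92) = -2.3807…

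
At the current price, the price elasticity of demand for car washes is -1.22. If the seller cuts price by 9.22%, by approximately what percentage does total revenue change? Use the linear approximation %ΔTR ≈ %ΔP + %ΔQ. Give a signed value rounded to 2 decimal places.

+2.03%

%ΔQ ≈ Ed × %ΔP = (-1.22) × (-9.22%) = +11.2484%
%ΔTR ≈ %ΔP + %ΔQ = (-9.22%) + (+11.2484%) = +2.0284%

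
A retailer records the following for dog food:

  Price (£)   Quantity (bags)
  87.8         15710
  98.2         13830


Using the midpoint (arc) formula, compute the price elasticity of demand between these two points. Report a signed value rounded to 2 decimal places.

%ΔQ = (13830 − 15710) / [(15710 + 13830)/2] = -1880/14770 = -0.127285…
%ΔP = (98.2 − 87.8) / [(87.8 + 98.2)/2] = 10.4/93 = 0.111827…
Arc Ed = %ΔQ / %ΔP = (-1880/14770) / (10.4/93) = -1.1382…

-1.14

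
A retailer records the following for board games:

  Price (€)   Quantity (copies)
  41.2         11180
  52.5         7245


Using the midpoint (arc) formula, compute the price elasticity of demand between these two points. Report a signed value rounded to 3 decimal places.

-1.771

%ΔQ = (7245 − 11180) / [(11180 + 7245)/2] = -3935/9212.5 = -0.427137…
%ΔP = (52.5 − 41.2) / [(41.2 + 52.5)/2] = 11.3/46.85 = 0.241195…
Arc Ed = %ΔQ / %ΔP = (-3935/9212.5) / (11.3/46.85) = -1.77091…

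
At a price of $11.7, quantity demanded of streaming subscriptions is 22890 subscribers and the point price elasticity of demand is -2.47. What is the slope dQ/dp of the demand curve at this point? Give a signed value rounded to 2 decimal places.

-4832.33

Ed = (dQ/dp)·(p/Q) ⇒ dQ/dp = Ed·Q/p = (-2.47)·22890/11.7 = -4832.3333…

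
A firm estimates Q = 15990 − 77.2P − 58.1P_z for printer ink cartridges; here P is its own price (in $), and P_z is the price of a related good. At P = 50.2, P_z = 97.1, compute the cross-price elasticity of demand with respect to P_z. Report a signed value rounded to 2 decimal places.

-0.87

At the given values, Q = 15990 − 77.2(50.2) − 58.1(97.1) = 6473.05.
∂Q/∂P_z = -58.1.
E = (-58.1) × (97.1/6473.05) = -0.8715…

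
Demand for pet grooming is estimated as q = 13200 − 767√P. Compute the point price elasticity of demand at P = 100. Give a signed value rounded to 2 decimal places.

dq/dP = −767/(2√P) = -38.35. At P = 100, q = 5530.
Ed = (dq/dP)·(P/q) = (-38.35) × (100/5530) = -0.6934…

-0.69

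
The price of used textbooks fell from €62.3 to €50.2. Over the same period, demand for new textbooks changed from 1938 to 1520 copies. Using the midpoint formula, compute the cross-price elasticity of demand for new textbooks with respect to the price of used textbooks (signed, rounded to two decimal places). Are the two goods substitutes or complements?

1.12; substitutes

%ΔQ_{new textbooks} = (1520 − 1938)/avg = -418/1729 = -0.241758…
%ΔP_{used textbooks} = (50.2 − 62.3)/avg = -12.1/56.25 = -0.215111…
E_cross = (-418/1729) / (-12.1/56.25) = 1.1238…
E_cross > 0 ⇒ the goods are substitutes.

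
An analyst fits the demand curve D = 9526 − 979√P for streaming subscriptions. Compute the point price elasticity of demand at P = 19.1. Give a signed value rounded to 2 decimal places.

dD/dP = −979/(2√P) = -112.005. At P = 19.1, D = 5247.42.
Ed = (dD/dP)·(P/D) = (-112.005) × (19.1/5247.42) = -0.4076…

-0.41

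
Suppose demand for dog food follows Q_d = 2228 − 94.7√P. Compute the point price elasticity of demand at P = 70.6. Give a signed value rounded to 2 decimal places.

dQ_d/dP = −94.7/(2√P) = -5.63531. At P = 70.6, Q_d = 1432.29.
Ed = (dQ_d/dP)·(P/Q_d) = (-5.63531) × (70.6/1432.29) = -0.2777…

-0.28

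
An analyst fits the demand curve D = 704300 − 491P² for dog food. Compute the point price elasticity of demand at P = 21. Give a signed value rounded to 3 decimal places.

dD/dP = −2·491·P = -20622. At P = 21, D = 487769.
Ed = (dD/dP)·(P/D) = (-20622) × (21/487769) = -0.88784…

-0.888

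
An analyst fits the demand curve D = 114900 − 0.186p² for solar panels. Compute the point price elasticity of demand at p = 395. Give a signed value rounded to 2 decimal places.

dD/dp = −2·0.186·p = -146.94. At p = 395, D = 85879.35.
Ed = (dD/dp)·(p/D) = (-146.94) × (395/85879.35) = -0.6758…

-0.68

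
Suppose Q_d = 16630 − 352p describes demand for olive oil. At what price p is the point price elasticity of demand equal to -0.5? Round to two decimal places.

15.75

Ed = −352p/(16630 − 352p). Set this equal to -0.5:
352p = 0.5·(16630 − 352p) ⇒ 352p(1 + 0.5) = 0.5·16630
p = 0.5·16630 / (352·1.5) = 15.7481…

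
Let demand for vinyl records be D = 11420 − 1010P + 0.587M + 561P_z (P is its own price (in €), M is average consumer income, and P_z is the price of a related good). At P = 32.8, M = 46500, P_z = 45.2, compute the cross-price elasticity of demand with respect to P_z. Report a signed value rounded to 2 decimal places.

0.82

At the given values, D = 11420 − 1010(32.8) + 0.587(46500) + 561(45.2) = 30944.7.
∂D/∂P_z = 561.
E = (561) × (45.2/30944.7) = 0.8194…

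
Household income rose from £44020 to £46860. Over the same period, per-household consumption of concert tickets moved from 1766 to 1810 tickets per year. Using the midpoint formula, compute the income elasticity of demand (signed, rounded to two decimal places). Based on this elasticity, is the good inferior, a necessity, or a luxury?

0.39; necessity

%ΔQ = (1810 − 1766)/[( 1766 + 1810)/2] = 44/1788 = 0.024608…
%ΔIncome = (46860 − 44020)/[( 44020 + 46860)/2] = 2840/45440 = 0.0625
E_income = (44/1788) / (2840/45440) = 0.3937…
0 < E_income < 1 ⇒ normal good, necessity.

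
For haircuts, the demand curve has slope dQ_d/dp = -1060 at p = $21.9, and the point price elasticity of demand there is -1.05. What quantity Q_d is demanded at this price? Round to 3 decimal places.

Ed = (dQ_d/dp)·(p/Q_d) ⇒ Q_d = (dQ_d/dp)·p/Ed = (-1060)·21.9/(-1.05) = 22108.57142…

22108.571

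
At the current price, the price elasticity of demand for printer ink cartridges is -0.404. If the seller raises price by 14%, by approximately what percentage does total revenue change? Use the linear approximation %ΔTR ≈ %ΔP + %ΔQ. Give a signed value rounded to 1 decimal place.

+8.3%

%ΔQ ≈ Ed × %ΔP = (-0.404) × (+14%) = -5.6560%
%ΔTR ≈ %ΔP + %ΔQ = (+14%) + (-5.6560%) = +8.3440%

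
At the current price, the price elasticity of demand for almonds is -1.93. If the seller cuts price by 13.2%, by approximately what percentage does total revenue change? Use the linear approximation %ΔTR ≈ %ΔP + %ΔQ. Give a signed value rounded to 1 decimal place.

+12.3%

%ΔQ ≈ Ed × %ΔP = (-1.93) × (-13.2%) = +25.4760%
%ΔTR ≈ %ΔP + %ΔQ = (-13.2%) + (+25.4760%) = +12.2760%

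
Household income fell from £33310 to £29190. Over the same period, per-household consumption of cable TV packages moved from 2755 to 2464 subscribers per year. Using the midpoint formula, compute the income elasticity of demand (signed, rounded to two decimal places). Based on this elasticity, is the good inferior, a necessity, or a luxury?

%ΔQ = (2464 − 2755)/[( 2755 + 2464)/2] = -291/2609.5 = -0.111515…
%ΔIncome = (29190 − 33310)/[( 33310 + 29190)/2] = -4120/31250 = -0.13184
E_income = (-291/2609.5) / (-4120/31250) = 0.8458…
0 < E_income < 1 ⇒ normal good, necessity.

0.85; necessity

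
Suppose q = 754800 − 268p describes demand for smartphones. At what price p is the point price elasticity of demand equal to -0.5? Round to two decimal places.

938.81

Ed = −268p/(754800 − 268p). Set this equal to -0.5:
268p = 0.5·(754800 − 268p) ⇒ 268p(1 + 0.5) = 0.5·754800
p = 0.5·754800 / (268·1.5) = 938.8059…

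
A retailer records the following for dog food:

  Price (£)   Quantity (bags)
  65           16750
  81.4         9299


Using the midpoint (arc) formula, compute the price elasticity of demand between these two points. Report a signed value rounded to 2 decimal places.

-2.55

%ΔQ = (9299 − 16750) / [(16750 + 9299)/2] = -7451/13024.5 = -0.572075…
%ΔP = (81.4 − 65) / [(65 + 81.4)/2] = 16.4/73.2 = 0.224043…
Arc Ed = %ΔQ / %ΔP = (-7451/13024.5) / (16.4/73.2) = -2.5534…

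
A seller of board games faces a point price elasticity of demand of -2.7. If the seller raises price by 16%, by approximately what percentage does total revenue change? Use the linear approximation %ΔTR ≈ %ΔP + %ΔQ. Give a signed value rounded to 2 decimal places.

%ΔQ ≈ Ed × %ΔP = (-2.7) × (+16%) = -43.2000%
%ΔTR ≈ %ΔP + %ΔQ = (+16%) + (-43.2000%) = -27.2000%

-27.20%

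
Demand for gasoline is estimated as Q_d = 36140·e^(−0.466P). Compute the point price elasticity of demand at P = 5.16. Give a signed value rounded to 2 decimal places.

-2.40

dQ_d/dP = −0.466·Q_d = -1520.85. At P = 5.16, Q_d = 3263.63.
Ed = (dQ_d/dP)·(P/Q_d) = (-1520.85) × (5.16/3263.63) = -2.4045…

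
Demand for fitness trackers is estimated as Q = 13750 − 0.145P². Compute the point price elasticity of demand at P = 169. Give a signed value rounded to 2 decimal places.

-0.86

dQ/dP = −2·0.145·P = -49.01. At P = 169, Q = 9608.655.
Ed = (dQ/dP)·(P/Q) = (-49.01) × (169/9608.655) = -0.8620…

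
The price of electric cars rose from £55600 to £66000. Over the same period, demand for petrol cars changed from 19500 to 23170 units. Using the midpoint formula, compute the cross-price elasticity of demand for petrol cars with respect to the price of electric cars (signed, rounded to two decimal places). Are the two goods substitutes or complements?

1.01; substitutes

%ΔQ_{petrol cars} = (23170 − 19500)/avg = 3670/21335 = 0.172017…
%ΔP_{electric cars} = (66000 − 55600)/avg = 10400/60800 = 0.171052…
E_cross = (3670/21335) / (10400/60800) = 1.0056…
E_cross > 0 ⇒ the goods are substitutes.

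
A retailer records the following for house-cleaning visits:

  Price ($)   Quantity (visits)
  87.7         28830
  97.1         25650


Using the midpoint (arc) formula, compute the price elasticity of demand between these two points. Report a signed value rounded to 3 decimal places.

-1.148

%ΔQ = (25650 − 28830) / [(28830 + 25650)/2] = -3180/27240 = -0.116740…
%ΔP = (97.1 − 87.7) / [(87.7 + 97.1)/2] = 9.4/92.4 = 0.101731…
Arc Ed = %ΔQ / %ΔP = (-3180/27240) / (9.4/92.4) = -1.14753…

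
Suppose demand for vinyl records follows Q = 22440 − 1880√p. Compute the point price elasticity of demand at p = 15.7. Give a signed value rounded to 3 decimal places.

dQ/dp = −1880/(2√p) = -237.235. At p = 15.7, Q = 14990.8.
Ed = (dQ/dp)·(p/Q) = (-237.235) × (15.7/14990.8) = -0.24845…

-0.248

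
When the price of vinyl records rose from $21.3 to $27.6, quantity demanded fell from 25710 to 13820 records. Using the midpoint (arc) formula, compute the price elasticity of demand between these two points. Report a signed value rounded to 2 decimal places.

-2.33

%ΔQ = (13820 − 25710) / [(25710 + 13820)/2] = -11890/19765 = -0.601568…
%ΔP = (27.6 − 21.3) / [(21.3 + 27.6)/2] = 6.3/24.45 = 0.257668…
Arc Ed = %ΔQ / %ΔP = (-11890/19765) / (6.3/24.45) = -2.3346…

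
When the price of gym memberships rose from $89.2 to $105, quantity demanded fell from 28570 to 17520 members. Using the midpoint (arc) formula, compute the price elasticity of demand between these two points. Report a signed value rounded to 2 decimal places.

-2.95

%ΔQ = (17520 − 28570) / [(28570 + 17520)/2] = -11050/23045 = -0.479496…
%ΔP = (105 − 89.2) / [(89.2 + 105)/2] = 15.8/97.1 = 0.162718…
Arc Ed = %ΔQ / %ΔP = (-11050/23045) / (15.8/97.1) = -2.9467…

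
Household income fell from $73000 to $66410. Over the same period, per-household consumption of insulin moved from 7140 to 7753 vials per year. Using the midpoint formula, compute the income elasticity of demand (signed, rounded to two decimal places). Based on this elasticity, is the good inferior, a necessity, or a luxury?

%ΔQ = (7753 − 7140)/[( 7140 + 7753)/2] = 613/7446.5 = 0.082320…
%ΔIncome = (66410 − 73000)/[( 73000 + 66410)/2] = -6590/69705 = -0.094541…
E_income = (613/7446.5) / (-6590/69705) = -0.8707…
E_income < 0 ⇒ inferior good.

-0.87; inferior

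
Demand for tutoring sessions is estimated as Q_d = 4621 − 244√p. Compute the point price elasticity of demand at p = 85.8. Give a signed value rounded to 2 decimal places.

dQ_d/dp = −244/(2√p) = -13.1709. At p = 85.8, Q_d = 2360.87.
Ed = (dQ_d/dp)·(p/Q_d) = (-13.1709) × (85.8/2360.87) = -0.4786…

-0.48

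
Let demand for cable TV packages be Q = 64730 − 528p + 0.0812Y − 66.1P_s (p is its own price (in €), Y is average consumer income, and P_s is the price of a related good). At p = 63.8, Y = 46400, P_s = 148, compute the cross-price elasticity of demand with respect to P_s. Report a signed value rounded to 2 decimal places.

-0.39

At the given values, Q = 64730 − 528(63.8) + 0.0812(46400) − 66.1(148) = 25028.48.
∂Q/∂P_s = -66.1.
E = (-66.1) × (148/25028.48) = -0.3908…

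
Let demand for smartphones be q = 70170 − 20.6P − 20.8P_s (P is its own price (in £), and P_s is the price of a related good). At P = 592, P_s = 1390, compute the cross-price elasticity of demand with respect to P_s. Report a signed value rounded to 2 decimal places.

-0.99

At the given values, q = 70170 − 20.6(592) − 20.8(1390) = 29062.8.
∂q/∂P_s = -20.8.
E = (-20.8) × (1390/29062.8) = -0.9948…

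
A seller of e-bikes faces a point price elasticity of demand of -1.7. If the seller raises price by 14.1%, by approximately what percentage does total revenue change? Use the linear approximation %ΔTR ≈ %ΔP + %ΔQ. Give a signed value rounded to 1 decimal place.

%ΔQ ≈ Ed × %ΔP = (-1.7) × (+14.1%) = -23.9700%
%ΔTR ≈ %ΔP + %ΔQ = (+14.1%) + (-23.9700%) = -9.8700%

-9.9%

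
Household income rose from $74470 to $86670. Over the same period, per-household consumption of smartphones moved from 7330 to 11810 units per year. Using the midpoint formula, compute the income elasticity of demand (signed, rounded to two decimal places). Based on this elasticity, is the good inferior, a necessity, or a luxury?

3.09; luxury

%ΔQ = (11810 − 7330)/[( 7330 + 11810)/2] = 4480/9570 = 0.468129…
%ΔIncome = (86670 − 74470)/[( 74470 + 86670)/2] = 12200/80570 = 0.151421…
E_income = (4480/9570) / (12200/80570) = 3.0915…
E_income > 1 ⇒ normal good, luxury.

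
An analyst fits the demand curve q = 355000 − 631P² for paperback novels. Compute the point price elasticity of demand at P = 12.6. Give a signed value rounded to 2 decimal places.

-0.79

dq/dP = −2·631·P = -15901.2. At P = 12.6, q = 254822.44.
Ed = (dq/dP)·(P/q) = (-15901.2) × (12.6/254822.44) = -0.7862…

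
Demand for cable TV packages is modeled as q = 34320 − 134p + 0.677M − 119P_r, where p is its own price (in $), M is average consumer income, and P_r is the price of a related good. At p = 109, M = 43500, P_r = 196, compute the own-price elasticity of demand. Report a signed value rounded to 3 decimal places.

At the given values, q = 34320 − 134(109) + 0.677(43500) − 119(196) = 25839.5.
∂q/∂p = −134.
E = (-134) × (109/25839.5) = -0.56525…

-0.565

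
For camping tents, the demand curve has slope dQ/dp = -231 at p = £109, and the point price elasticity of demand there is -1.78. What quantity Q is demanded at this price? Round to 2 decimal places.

Ed = (dQ/dp)·(p/Q) ⇒ Q = (dQ/dp)·p/Ed = (-231)·109/(-1.78) = 14145.5056…

14145.51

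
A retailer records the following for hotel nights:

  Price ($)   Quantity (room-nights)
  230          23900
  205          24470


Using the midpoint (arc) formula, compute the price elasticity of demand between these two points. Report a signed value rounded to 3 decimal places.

-0.205

%ΔQ = (24470 − 23900) / [(23900 + 24470)/2] = 570/24185 = 0.023568…
%ΔP = (205 − 230) / [(230 + 205)/2] = -25/217.5 = -0.114942…
Arc Ed = %ΔQ / %ΔP = (570/24185) / (-25/217.5) = -0.20504…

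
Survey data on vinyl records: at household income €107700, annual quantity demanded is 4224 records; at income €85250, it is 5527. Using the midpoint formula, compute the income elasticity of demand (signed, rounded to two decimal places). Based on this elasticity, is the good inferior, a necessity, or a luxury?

%ΔQ = (5527 − 4224)/[( 4224 + 5527)/2] = 1303/4875.5 = 0.267254…
%ΔIncome = (85250 − 107700)/[( 107700 + 85250)/2] = -22450/96475 = -0.232702…
E_income = (1303/4875.5) / (-22450/96475) = -1.1484…
E_income < 0 ⇒ inferior good.

-1.15; inferior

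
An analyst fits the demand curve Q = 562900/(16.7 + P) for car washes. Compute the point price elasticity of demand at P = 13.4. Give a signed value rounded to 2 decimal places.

-0.45

dQ/dP = −562900/(16.7 + P)² = -621.296. At P = 13.4, Q = 18701.
Ed = (dQ/dP)·(P/Q) = (-621.296) × (13.4/18701) = -0.4451…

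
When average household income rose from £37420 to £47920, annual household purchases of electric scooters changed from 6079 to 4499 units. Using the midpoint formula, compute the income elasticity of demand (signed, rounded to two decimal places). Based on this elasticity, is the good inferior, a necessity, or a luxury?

%ΔQ = (4499 − 6079)/[( 6079 + 4499)/2] = -1580/5289 = -0.298733…
%ΔIncome = (47920 − 37420)/[( 37420 + 47920)/2] = 10500/42670 = 0.246074…
E_income = (-1580/5289) / (10500/42670) = -1.2139…
E_income < 0 ⇒ inferior good.

-1.21; inferior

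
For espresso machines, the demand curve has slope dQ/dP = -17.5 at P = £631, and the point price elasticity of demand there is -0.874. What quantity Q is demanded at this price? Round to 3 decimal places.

12634.439

Ed = (dQ/dP)·(P/Q) ⇒ Q = (dQ/dP)·P/Ed = (-17.5)·631/(-0.874) = 12634.43935…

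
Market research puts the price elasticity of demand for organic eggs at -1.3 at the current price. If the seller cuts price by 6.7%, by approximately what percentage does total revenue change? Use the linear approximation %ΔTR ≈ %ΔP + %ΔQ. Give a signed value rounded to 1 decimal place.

+2.0%

%ΔQ ≈ Ed × %ΔP = (-1.3) × (-6.7%) = +8.7100%
%ΔTR ≈ %ΔP + %ΔQ = (-6.7%) + (+8.7100%) = +2.0100%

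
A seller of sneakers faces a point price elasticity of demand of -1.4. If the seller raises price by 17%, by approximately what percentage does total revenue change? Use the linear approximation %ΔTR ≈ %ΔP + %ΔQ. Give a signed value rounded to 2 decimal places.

-6.80%

%ΔQ ≈ Ed × %ΔP = (-1.4) × (+17%) = -23.8000%
%ΔTR ≈ %ΔP + %ΔQ = (+17%) + (-23.8000%) = -6.8000%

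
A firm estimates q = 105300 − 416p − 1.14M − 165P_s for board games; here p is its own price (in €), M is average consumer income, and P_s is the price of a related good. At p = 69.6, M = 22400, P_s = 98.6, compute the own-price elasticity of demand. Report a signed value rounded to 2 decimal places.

-0.84

At the given values, q = 105300 − 416(69.6) − 1.14(22400) − 165(98.6) = 34541.4.
∂q/∂p = −416.
E = (-416) × (69.6/34541.4) = -0.8382…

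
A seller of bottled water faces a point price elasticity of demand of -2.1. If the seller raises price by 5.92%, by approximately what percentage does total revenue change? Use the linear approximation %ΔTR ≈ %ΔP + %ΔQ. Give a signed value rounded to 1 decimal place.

%ΔQ ≈ Ed × %ΔP = (-2.1) × (+5.92%) = -12.4320%
%ΔTR ≈ %ΔP + %ΔQ = (+5.92%) + (-12.4320%) = -6.5120%

-6.5%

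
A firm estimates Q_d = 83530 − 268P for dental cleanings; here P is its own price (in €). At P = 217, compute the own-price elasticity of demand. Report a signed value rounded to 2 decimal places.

At the given values, Q_d = 83530 − 268(217) = 25374.
∂Q_d/∂P = −268.
E = (-268) × (217/25374) = -2.2919…

-2.29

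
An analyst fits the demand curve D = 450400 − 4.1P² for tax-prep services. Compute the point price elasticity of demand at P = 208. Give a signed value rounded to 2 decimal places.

dD/dP = −2·4.1·P = -1705.6. At P = 208, D = 273017.6.
Ed = (dD/dP)·(P/D) = (-1705.6) × (208/273017.6) = -1.2994…

-1.30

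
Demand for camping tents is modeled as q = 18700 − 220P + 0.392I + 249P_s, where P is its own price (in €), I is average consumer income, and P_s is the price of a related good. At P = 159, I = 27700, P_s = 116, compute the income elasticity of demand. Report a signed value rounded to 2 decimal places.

At the given values, q = 18700 − 220(159) + 0.392(27700) + 249(116) = 23462.4.
∂q/∂I = 0.392.
E = (0.392) × (27700/23462.4) = 0.4628…

0.46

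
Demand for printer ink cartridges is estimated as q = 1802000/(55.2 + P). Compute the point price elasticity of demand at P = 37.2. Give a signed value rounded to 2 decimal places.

-0.40

dq/dP = −1802000/(55.2 + P)² = -211.062. At P = 37.2, q = 19502.2.
Ed = (dq/dP)·(P/q) = (-211.062) × (37.2/19502.2) = -0.4025…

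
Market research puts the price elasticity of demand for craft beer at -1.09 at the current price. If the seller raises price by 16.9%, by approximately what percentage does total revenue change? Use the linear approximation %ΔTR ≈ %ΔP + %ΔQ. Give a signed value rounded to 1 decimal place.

-1.5%

%ΔQ ≈ Ed × %ΔP = (-1.09) × (+16.9%) = -18.4210%
%ΔTR ≈ %ΔP + %ΔQ = (+16.9%) + (-18.4210%) = -1.5210%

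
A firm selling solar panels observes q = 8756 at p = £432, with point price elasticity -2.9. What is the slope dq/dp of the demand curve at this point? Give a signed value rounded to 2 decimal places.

Ed = (dq/dp)·(p/q) ⇒ dq/dp = Ed·q/p = (-2.9)·8756/432 = -58.7787…

-58.78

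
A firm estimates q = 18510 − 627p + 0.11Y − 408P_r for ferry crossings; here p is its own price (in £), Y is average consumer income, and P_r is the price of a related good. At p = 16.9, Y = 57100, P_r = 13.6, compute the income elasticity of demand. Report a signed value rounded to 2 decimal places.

At the given values, q = 18510 − 627(16.9) + 0.11(57100) − 408(13.6) = 8645.9.
∂q/∂Y = 0.11.
E = (0.11) × (57100/8645.9) = 0.7264…

0.73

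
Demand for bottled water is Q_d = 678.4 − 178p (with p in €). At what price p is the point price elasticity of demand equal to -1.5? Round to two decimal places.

2.29

Ed = −178p/(678.4 − 178p). Set this equal to -1.5:
178p = 1.5·(678.4 − 178p) ⇒ 178p(1 + 1.5) = 1.5·678.4
p = 1.5·678.4 / (178·2.5) = 2.2867…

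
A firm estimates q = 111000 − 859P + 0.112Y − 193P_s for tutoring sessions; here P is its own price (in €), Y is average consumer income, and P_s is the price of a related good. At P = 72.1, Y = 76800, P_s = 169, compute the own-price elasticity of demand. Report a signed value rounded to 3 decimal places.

-2.472

At the given values, q = 111000 − 859(72.1) + 0.112(76800) − 193(169) = 25050.7.
∂q/∂P = −859.
E = (-859) × (72.1/25050.7) = -2.47234…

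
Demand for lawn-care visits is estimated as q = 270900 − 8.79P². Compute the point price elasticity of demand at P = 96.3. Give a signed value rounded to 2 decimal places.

dq/dP = −2·8.79·P = -1692.954. At P = 96.3, q = 189384.2649.
Ed = (dq/dP)·(P/q) = (-1692.954) × (96.3/189384.2649) = -0.8608…

-0.86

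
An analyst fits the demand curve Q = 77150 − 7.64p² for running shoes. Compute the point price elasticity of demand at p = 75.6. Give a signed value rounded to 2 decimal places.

dQ/dp = −2·7.64·p = -1155.168. At p = 75.6, Q = 33484.6496.
Ed = (dQ/dp)·(p/Q) = (-1155.168) × (75.6/33484.6496) = -2.6080…

-2.61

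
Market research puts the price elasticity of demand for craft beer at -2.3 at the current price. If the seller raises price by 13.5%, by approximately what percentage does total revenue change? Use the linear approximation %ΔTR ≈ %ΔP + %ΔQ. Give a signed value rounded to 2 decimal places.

%ΔQ ≈ Ed × %ΔP = (-2.3) × (+13.5%) = -31.0500%
%ΔTR ≈ %ΔP + %ΔQ = (+13.5%) + (-31.0500%) = -17.5500%

-17.55%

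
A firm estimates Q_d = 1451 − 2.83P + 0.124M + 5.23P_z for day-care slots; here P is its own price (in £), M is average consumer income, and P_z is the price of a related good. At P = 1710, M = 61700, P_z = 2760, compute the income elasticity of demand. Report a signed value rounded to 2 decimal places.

0.41

At the given values, Q_d = 1451 − 2.83(1710) + 0.124(61700) + 5.23(2760) = 18697.3.
∂Q_d/∂M = 0.124.
E = (0.124) × (61700/18697.3) = 0.4091…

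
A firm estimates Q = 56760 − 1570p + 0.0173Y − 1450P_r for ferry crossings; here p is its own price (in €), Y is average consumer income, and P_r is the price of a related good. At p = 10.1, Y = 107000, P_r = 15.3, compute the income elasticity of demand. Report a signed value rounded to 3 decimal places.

At the given values, Q = 56760 − 1570(10.1) + 0.0173(107000) − 1450(15.3) = 20569.1.
∂Q/∂Y = 0.0173.
E = (0.0173) × (107000/20569.1) = 0.08999…

0.090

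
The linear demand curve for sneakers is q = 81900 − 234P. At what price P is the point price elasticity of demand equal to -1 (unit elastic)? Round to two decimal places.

Ed = −234P/(81900 − 234P). Set this equal to -1:
234P = 1·(81900 − 234P) ⇒ 234P(1 + 1) = 1·81900
P = 1·81900 / (234·2) = 175

175.00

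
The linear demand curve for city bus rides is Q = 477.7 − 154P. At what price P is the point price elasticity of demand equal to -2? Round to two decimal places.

Ed = −154P/(477.7 − 154P). Set this equal to -2:
154P = 2·(477.7 − 154P) ⇒ 154P(1 + 2) = 2·477.7
P = 2·477.7 / (154·3) = 2.0679…

2.07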